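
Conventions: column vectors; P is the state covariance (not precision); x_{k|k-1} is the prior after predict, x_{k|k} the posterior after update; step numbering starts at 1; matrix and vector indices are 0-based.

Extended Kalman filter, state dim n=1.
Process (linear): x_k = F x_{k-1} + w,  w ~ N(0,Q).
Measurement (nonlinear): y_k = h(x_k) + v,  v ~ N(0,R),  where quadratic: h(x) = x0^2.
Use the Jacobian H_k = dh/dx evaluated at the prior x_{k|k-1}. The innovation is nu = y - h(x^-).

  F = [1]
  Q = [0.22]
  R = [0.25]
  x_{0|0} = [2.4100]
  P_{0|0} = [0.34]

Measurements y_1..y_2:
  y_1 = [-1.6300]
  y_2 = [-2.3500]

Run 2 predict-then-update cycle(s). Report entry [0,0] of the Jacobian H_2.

H_jac[0,0] = 1.7918

step 1: x^-=[2.4100]  P^-=[0.5600]  H_jac=[4.8200]  S=[13.2601]  K=[0.2036]  nu=[-7.4381]  x^+=[0.8959]  P^+=[0.0106]
step 2: x^-=[0.8959]  P^-=[0.2306]  H_jac=[1.7918]  S=[0.9903]  K=[0.4172]  nu=[-3.1527]  x^+=[-0.4193]  P^+=[0.0582]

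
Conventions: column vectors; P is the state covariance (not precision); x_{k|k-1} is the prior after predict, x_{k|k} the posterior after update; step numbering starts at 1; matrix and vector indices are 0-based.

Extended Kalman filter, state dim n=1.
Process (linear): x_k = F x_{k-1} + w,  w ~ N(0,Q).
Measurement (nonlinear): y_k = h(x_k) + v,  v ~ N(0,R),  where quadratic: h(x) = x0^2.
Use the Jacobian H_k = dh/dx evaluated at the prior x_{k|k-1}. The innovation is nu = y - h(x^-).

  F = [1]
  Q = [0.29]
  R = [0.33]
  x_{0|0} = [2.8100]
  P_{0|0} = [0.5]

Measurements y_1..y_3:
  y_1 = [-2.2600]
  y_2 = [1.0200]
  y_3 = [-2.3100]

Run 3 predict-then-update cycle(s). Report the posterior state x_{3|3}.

x_post = [-0.3271]

step 1: x^-=[2.8100]  P^-=[0.7900]  H_jac=[5.6200]  S=[25.2817]  K=[0.1756]  nu=[-10.1561]  x^+=[1.0265]  P^+=[0.0103]
step 2: x^-=[1.0265]  P^-=[0.3003]  H_jac=[2.0529]  S=[1.5956]  K=[0.3864]  nu=[-0.0336]  x^+=[1.0135]  P^+=[0.0621]
step 3: x^-=[1.0135]  P^-=[0.3521]  H_jac=[2.0269]  S=[1.7766]  K=[0.4017]  nu=[-3.3371]  x^+=[-0.3271]  P^+=[0.0654]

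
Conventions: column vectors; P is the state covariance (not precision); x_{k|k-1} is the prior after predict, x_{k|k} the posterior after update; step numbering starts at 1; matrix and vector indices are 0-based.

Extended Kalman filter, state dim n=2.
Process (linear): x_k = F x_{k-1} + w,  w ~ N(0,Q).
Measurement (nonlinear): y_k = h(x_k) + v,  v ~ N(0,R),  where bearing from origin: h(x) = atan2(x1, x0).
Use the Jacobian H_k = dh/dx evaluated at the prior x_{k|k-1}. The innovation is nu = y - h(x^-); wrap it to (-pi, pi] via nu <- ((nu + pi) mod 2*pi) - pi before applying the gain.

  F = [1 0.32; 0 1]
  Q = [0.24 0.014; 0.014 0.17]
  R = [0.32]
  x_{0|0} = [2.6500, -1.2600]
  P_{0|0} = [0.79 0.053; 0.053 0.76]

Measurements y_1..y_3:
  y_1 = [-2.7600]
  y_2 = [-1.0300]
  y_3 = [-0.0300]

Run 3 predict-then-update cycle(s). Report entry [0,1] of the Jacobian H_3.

step 1: x^-=[2.2468, -1.2600]  P^-=[1.1417 0.3102; 0.3102 0.9300]  H_jac=[0.1899 0.3386]  S=[0.5077]  K=[0.6339; 0.7363]  nu=[-2.2489]  x^+=[0.8212, -2.9158]  P^+=[0.9377 0.0732; 0.0732 0.6548]
step 2: x^-=[-0.1119, -2.9158]  P^-=[1.2917 0.2968; 0.2968 0.8248]  H_jac=[0.3425 -0.0131]  S=[0.4689]  K=[0.9349; 0.1936]  nu=[0.5792]  x^+=[0.4296, -2.8037]  P^+=[0.8818 0.2119; 0.2119 0.8072]
step 3: x^-=[-0.4676, -2.8037]  P^-=[1.3400 0.4842; 0.4842 0.9772]  H_jac=[0.3470 -0.0579]  S=[0.4652]  K=[0.9394; 0.2396]  nu=[1.7061]  x^+=[1.1350, -2.3949]  P^+=[0.9295 0.3795; 0.3795 0.9505]

H_jac[0,1] = -0.0579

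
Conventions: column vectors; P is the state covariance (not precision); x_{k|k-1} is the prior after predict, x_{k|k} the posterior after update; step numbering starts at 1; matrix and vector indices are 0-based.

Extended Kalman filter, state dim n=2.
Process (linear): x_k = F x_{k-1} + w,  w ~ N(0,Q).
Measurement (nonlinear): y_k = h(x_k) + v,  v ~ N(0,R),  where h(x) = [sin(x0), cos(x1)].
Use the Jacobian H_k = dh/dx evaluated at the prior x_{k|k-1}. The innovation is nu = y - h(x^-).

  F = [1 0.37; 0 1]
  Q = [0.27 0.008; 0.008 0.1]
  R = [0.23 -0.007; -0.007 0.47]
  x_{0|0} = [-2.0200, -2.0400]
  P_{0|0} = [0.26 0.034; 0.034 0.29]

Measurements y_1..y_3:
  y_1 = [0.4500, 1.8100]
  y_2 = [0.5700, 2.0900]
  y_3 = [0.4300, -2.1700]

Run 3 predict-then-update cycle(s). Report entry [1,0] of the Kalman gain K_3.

K[1,0] = -0.1398

step 1: x^-=[-2.7748, -2.0400]  P^-=[0.5949 0.1493; 0.1493 0.3900]  H_jac=[-0.9335 0.0000; 0.0000 0.8919]  S=[0.7484 -0.1313; -0.1313 0.7803]  K=[-0.7337 0.0472; -0.1113 0.4271]  nu=[0.8086, 2.2622]  x^+=[-3.2614, -1.1639]  P^+=[0.1811 0.0306; 0.0306 0.2259]
step 2: x^-=[-3.6920, -1.1639]  P^-=[0.5047 0.1222; 0.1222 0.3259]  H_jac=[-0.8523 0.0000; 0.0000 0.9183]  S=[0.5967 -0.1027; -0.1027 0.7449]  K=[-0.7120 0.0526; -0.1080 0.3869]  nu=[0.0470, 1.6942]  x^+=[-3.6364, -0.5134]  P^+=[0.1926 0.0323; 0.0323 0.1989]
step 3: x^-=[-3.8263, -0.5134]  P^-=[0.5137 0.1139; 0.1139 0.2989]  H_jac=[-0.7746 0.0000; 0.0000 0.4911]  S=[0.5382 -0.0503; -0.0503 0.5421]  K=[-0.7361 0.0349; -0.1398 0.2578]  nu=[-0.2025, -3.0411]  x^+=[-3.7833, -1.2690]  P^+=[0.2189 0.0438; 0.0438 0.2487]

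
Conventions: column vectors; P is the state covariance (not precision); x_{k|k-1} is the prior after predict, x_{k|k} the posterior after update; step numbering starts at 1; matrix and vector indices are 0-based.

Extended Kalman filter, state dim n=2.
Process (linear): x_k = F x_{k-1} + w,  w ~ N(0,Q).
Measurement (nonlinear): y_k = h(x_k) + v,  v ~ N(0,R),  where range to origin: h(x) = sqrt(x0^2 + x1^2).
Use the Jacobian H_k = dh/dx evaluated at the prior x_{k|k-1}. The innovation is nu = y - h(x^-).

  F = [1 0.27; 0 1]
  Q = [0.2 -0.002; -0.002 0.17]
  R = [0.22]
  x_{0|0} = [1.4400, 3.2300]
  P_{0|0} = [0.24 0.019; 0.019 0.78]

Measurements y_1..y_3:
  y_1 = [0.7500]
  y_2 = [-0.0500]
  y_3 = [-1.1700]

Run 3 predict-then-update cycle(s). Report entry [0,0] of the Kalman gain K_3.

step 1: x^-=[2.3121, 3.2300]  P^-=[0.5071 0.2276; 0.2276 0.9500]  H_jac=[0.5821 0.8131]  S=[1.2354]  K=[0.3887; 0.7325]  nu=[-3.2222]  x^+=[1.0595, 0.8696]  P^+=[0.3204 -0.1242; -0.1242 0.2871]
step 2: x^-=[1.2943, 0.8696]  P^-=[0.4743 -0.0487; -0.0487 0.4571]  H_jac=[0.8300 0.5577]  S=[0.6439]  K=[0.5693; 0.3332]  nu=[-1.6093]  x^+=[0.3782, 0.3335]  P^+=[0.2656 -0.1708; -0.1708 0.3856]
step 3: x^-=[0.4682, 0.3335]  P^-=[0.4015 -0.0687; -0.0687 0.5556]  H_jac=[0.8145 0.5801]  S=[0.6085]  K=[0.4720; 0.4378]  nu=[-1.7448]  x^+=[-0.3554, -0.4304]  P^+=[0.2660 -0.1944; -0.1944 0.4390]

K[0,0] = 0.4720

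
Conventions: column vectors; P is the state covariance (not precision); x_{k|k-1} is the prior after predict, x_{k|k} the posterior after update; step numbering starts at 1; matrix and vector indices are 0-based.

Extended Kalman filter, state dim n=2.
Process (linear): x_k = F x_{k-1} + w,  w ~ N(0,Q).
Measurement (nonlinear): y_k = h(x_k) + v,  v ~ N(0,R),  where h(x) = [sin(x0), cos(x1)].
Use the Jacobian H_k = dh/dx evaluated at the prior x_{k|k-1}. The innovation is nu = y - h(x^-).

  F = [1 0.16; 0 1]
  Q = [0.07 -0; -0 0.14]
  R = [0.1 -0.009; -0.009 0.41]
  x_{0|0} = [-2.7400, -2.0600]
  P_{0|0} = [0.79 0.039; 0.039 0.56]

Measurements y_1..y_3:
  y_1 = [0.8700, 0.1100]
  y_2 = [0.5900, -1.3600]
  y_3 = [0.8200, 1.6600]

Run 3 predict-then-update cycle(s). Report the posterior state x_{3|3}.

step 1: x^-=[-3.0696, -2.0600]  P^-=[0.8868 0.1286; 0.1286 0.7000]  H_jac=[-0.9974 0.0000; 0.0000 0.8827]  S=[0.9822 -0.1222; -0.1222 0.9554]  K=[-0.9001 0.0037; -0.0509 0.6402]  nu=[0.9419, 0.5799]  x^+=[-3.9153, -1.7367]  P^+=[0.0903 0.0109; 0.0109 0.2979]
step 2: x^-=[-4.1931, -1.7367]  P^-=[0.1714 0.0585; 0.0585 0.4379]  H_jac=[-0.4962 0.0000; 0.0000 0.9863]  S=[0.1422 -0.0377; -0.0377 0.8359]  K=[-0.5868 0.0426; -0.0683 0.5136]  nu=[-0.2782, -1.1949]  x^+=[-4.0809, -2.3313]  P^+=[0.1190 0.0231; 0.0231 0.2141]
step 3: x^-=[-4.4539, -2.3313]  P^-=[0.2019 0.0573; 0.0573 0.3541]  H_jac=[-0.2556 0.0000; 0.0000 0.7245]  S=[0.1132 -0.0196; -0.0196 0.5959]  K=[-0.4464 0.0550; -0.0552 0.4287]  nu=[-0.1468, 2.3493]  x^+=[-4.2591, -1.3160]  P^+=[0.1766 0.0367; 0.0367 0.2433]

x_post = [-4.2591, -1.3160]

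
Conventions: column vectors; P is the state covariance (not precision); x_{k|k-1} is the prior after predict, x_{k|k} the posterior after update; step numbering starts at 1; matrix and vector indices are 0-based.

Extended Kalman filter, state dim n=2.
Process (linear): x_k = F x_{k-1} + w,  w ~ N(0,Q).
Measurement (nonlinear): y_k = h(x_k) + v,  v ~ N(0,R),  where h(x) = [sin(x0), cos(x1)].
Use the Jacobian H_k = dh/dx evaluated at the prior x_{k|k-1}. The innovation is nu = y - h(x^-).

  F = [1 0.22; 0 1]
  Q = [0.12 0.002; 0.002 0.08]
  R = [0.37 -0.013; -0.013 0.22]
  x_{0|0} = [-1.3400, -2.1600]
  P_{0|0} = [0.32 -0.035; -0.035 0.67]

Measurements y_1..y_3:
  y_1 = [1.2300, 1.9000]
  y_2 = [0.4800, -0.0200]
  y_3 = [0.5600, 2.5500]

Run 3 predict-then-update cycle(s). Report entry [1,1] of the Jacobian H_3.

H_jac[1,1] = 0.2696

step 1: x^-=[-1.8152, -2.1600]  P^-=[0.4570 0.1144; 0.1144 0.7500]  H_jac=[-0.2420 0.0000; 0.0000 0.8314]  S=[0.3968 -0.0360; -0.0360 0.7384]  K=[-0.2682 0.1157; 0.0069 0.8448]  nu=[2.2003, 2.4557]  x^+=[-2.1212, -0.0703]  P^+=[0.4164 0.0348; 0.0348 0.2234]
step 2: x^-=[-2.1367, -0.0703]  P^-=[0.5625 0.0860; 0.0860 0.3034]  H_jac=[-0.5361 0.0000; 0.0000 0.0702]  S=[0.5317 -0.0162; -0.0162 0.2215]  K=[-0.5676 -0.0144; -0.0839 0.0900]  nu=[1.3241, -1.0175]  x^+=[-2.8737, -0.2730]  P^+=[0.3914 0.0601; 0.0601 0.2977]
step 3: x^-=[-2.9337, -0.2730]  P^-=[0.5522 0.1276; 0.1276 0.3777]  H_jac=[-0.9785 0.0000; 0.0000 0.2696]  S=[0.8987 -0.0467; -0.0467 0.2475]  K=[-0.5999 0.0259; -0.1187 0.3891]  nu=[0.7664, 1.5870]  x^+=[-3.3524, 0.2535]  P^+=[0.2272 0.0501; 0.0501 0.3232]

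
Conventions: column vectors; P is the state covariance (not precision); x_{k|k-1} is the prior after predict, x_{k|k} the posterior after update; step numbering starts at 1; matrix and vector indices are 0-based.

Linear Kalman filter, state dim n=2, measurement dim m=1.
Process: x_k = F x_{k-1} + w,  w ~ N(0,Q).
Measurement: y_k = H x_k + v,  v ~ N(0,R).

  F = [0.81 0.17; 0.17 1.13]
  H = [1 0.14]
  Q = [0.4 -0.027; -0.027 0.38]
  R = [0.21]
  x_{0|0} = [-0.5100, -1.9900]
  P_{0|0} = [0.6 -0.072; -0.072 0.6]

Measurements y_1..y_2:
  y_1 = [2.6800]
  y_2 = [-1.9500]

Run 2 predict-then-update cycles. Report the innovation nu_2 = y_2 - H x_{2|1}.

step 1: x^-=[-0.7514, -2.3354]  P^-=[0.7912 0.1029; 0.1029 1.1358]  S=[1.0522]  K=[0.7656; 0.2489]  nu=[3.7584]  x^+=[2.1259, -1.3999]  P^+=[0.1744 -0.0976; -0.0976 1.0706]
step 2: x^-=[1.4840, -1.2205]  P^-=[0.5185 0.1105; 0.1105 1.7146]  S=[0.7931]  K=[0.6733; 0.4420]  nu=[-3.2631]  x^+=[-0.7131, -2.6629]  P^+=[0.1590 -0.1255; -0.1255 1.5597]

innov = [-3.2631]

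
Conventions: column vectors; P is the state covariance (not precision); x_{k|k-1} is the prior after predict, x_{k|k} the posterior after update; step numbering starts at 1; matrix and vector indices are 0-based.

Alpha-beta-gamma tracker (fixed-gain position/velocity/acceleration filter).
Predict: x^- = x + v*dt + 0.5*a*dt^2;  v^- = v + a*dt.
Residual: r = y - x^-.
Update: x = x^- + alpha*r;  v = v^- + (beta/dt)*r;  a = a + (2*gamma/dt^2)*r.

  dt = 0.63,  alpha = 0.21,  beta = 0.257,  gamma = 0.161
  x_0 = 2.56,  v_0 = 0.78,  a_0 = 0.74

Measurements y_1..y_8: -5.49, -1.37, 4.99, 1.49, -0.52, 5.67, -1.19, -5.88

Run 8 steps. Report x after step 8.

step 1: x_pred=3.1983  r=-8.6883  x^+=1.3737  v^+=-2.2981  a^+=-6.3087
step 2: x_pred=-1.3260  r=-0.0440  x^+=-1.3352  v^+=-6.2905  a^+=-6.3444
step 3: x_pred=-6.5573  r=11.5473  x^+=-4.1323  v^+=-5.5769  a^+=3.0238
step 4: x_pred=-7.0457  r=8.5357  x^+=-5.2532  v^+=-0.1898  a^+=9.9487
step 5: x_pred=-3.3985  r=2.8785  x^+=-2.7940  v^+=7.2521  a^+=12.2840
step 6: x_pred=4.2126  r=1.4574  x^+=4.5186  v^+=15.5855  a^+=13.4664
step 7: x_pred=17.0099  r=-18.1999  x^+=13.1879  v^+=16.6449  a^+=-1.2990
step 8: x_pred=23.4164  r=-29.2964  x^+=17.2642  v^+=3.8755  a^+=-25.0668

x_post = 17.2642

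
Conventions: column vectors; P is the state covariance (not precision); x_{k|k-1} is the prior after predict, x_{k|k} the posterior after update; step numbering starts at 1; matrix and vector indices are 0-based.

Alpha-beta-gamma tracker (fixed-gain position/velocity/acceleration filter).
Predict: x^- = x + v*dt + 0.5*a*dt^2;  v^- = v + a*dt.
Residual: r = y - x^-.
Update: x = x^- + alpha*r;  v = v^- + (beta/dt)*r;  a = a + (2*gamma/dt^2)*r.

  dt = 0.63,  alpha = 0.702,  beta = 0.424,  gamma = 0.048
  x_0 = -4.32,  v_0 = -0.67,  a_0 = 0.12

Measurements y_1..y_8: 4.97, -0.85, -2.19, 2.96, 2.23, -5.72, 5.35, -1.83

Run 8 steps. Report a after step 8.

step 1: x_pred=-4.7183  r=9.6883  x^+=2.0829  v^+=5.9260  a^+=2.4633
step 2: x_pred=6.3051  r=-7.1551  x^+=1.2822  v^+=2.6624  a^+=0.7327
step 3: x_pred=3.1049  r=-5.2949  x^+=-0.6121  v^+=-0.4396  a^+=-0.5480
step 4: x_pred=-0.9978  r=3.9578  x^+=1.7806  v^+=1.8788  a^+=0.4093
step 5: x_pred=3.0455  r=-0.8155  x^+=2.4730  v^+=1.5879  a^+=0.2121
step 6: x_pred=3.5155  r=-9.2355  x^+=-2.9678  v^+=-4.4941  a^+=-2.0218
step 7: x_pred=-6.2004  r=11.5504  x^+=1.9080  v^+=2.0057  a^+=0.7720
step 8: x_pred=3.3248  r=-5.1548  x^+=-0.2939  v^+=-0.9772  a^+=-0.4748

a_post = -0.4748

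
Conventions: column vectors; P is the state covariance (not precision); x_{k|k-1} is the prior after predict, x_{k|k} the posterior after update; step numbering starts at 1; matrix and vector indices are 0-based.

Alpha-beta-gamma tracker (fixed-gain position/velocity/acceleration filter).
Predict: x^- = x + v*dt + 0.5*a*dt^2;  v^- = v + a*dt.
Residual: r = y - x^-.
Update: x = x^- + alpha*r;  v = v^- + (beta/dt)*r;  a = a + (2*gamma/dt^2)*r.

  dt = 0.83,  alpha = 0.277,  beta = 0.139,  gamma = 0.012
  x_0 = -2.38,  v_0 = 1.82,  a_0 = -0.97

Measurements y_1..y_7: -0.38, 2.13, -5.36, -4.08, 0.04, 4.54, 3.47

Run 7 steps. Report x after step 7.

x_post = -2.0813

step 1: x_pred=-1.2035  r=0.8235  x^+=-0.9754  v^+=1.1528  a^+=-0.9413
step 2: x_pred=-0.3428  r=2.4728  x^+=0.3422  v^+=0.7856  a^+=-0.8552
step 3: x_pred=0.6997  r=-6.0597  x^+=-0.9788  v^+=-0.9390  a^+=-1.0663
step 4: x_pred=-2.1255  r=-1.9545  x^+=-2.6669  v^+=-2.1513  a^+=-1.1344
step 5: x_pred=-4.8432  r=4.8832  x^+=-3.4905  v^+=-2.2750  a^+=-0.9642
step 6: x_pred=-5.7109  r=10.2509  x^+=-2.8714  v^+=-1.3586  a^+=-0.6071
step 7: x_pred=-4.2082  r=7.6782  x^+=-2.0813  v^+=-0.5767  a^+=-0.3396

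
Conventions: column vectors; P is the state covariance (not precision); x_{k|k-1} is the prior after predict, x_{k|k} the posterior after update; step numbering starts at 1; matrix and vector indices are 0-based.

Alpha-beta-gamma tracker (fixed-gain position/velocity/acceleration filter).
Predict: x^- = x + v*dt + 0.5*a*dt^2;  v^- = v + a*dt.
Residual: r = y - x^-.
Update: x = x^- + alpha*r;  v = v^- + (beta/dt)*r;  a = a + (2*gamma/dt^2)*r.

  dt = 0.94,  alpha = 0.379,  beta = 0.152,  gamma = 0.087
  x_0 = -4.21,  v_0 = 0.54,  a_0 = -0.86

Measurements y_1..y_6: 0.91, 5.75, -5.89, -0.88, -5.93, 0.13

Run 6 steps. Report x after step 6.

step 1: x_pred=-4.0823  r=4.9923  x^+=-2.1902  v^+=0.5389  a^+=0.1231
step 2: x_pred=-1.6293  r=7.3793  x^+=1.1674  v^+=1.8478  a^+=1.5762
step 3: x_pred=3.6008  r=-9.4908  x^+=0.0038  v^+=1.7948  a^+=-0.2927
step 4: x_pred=1.5616  r=-2.4416  x^+=0.6362  v^+=1.1249  a^+=-0.7735
step 5: x_pred=1.3519  r=-7.2819  x^+=-1.4079  v^+=-0.7797  a^+=-2.2075
step 6: x_pred=-3.1161  r=3.2461  x^+=-1.8858  v^+=-2.3298  a^+=-1.5682

x_post = -1.8858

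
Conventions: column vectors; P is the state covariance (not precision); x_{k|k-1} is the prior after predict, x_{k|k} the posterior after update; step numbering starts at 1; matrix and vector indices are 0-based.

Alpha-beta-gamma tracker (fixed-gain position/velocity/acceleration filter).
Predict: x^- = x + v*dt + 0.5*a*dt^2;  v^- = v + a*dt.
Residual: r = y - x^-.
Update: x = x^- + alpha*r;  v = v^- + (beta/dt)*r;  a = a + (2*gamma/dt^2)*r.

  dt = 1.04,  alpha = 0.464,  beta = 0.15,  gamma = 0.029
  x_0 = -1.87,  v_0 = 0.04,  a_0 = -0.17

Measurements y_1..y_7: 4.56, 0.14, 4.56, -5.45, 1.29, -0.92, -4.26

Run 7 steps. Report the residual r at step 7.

resid = -3.2267

step 1: x_pred=-1.9203  r=6.4803  x^+=1.0865  v^+=0.7979  a^+=0.1775
step 2: x_pred=2.0123  r=-1.8723  x^+=1.1436  v^+=0.7124  a^+=0.0771
step 3: x_pred=1.9262  r=2.6338  x^+=3.1483  v^+=1.1725  a^+=0.2183
step 4: x_pred=4.4857  r=-9.9357  x^+=-0.1244  v^+=-0.0335  a^+=-0.3145
step 5: x_pred=-0.3293  r=1.6193  x^+=0.4220  v^+=-0.1270  a^+=-0.2276
step 6: x_pred=0.1669  r=-1.0869  x^+=-0.3374  v^+=-0.5205  a^+=-0.2859
step 7: x_pred=-1.0333  r=-3.2267  x^+=-2.5305  v^+=-1.2832  a^+=-0.4589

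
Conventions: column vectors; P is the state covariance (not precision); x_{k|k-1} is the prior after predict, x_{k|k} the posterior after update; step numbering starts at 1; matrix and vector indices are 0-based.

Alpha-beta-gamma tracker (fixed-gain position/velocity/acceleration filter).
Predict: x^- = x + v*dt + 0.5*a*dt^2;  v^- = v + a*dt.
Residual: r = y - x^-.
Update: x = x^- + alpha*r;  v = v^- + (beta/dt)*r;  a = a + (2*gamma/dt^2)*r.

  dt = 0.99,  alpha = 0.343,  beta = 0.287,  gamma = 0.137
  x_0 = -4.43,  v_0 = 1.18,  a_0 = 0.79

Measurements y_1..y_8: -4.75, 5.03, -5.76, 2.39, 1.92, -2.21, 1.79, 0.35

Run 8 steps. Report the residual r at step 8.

resid = 7.8879

step 1: x_pred=-2.8747  r=-1.8753  x^+=-3.5179  v^+=1.4184  a^+=0.2657
step 2: x_pred=-1.9834  r=7.0134  x^+=0.4222  v^+=3.7147  a^+=2.2264
step 3: x_pred=5.1908  r=-10.9508  x^+=1.4347  v^+=2.7442  a^+=-0.8350
step 4: x_pred=3.7423  r=-1.3523  x^+=3.2784  v^+=1.5255  a^+=-1.2131
step 5: x_pred=4.1943  r=-2.2743  x^+=3.4142  v^+=-0.3347  a^+=-1.8489
step 6: x_pred=2.1768  r=-4.3868  x^+=0.6721  v^+=-3.4368  a^+=-3.0753
step 7: x_pred=-4.2373  r=6.0273  x^+=-2.1699  v^+=-4.7340  a^+=-1.3902
step 8: x_pred=-7.5379  r=7.8879  x^+=-4.8323  v^+=-3.8236  a^+=0.8149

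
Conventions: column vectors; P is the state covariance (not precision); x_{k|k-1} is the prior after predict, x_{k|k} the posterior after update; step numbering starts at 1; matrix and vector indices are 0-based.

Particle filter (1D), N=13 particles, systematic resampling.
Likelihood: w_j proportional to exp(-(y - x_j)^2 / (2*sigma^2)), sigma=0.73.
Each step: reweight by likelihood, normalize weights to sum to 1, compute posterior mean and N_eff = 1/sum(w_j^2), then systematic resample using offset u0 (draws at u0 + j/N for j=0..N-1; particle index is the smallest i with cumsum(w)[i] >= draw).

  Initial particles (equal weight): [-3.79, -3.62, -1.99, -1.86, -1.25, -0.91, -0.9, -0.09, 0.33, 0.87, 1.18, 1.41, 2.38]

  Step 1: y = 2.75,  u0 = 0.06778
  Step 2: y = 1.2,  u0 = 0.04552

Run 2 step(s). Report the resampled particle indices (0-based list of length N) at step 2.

step 1: w=[0.0000, 0.0000, 0.0000, 0.0000, 0.0000, 0.0000, 0.0000, 0.0004, 0.0034, 0.0301, 0.0822, 0.1540, 0.7299]  mean=2.0785  Neff=1.7726  idx=[10, 11, 11, 12, 12, 12, 12, 12, 12, 12, 12, 12, 12]
step 2: w=[0.1777, 0.1705, 0.1705, 0.0481, 0.0481, 0.0481, 0.0481, 0.0481, 0.0481, 0.0481, 0.0481, 0.0481, 0.0481]  mean=1.8360  Neff=8.8583  idx=[0, 0, 1, 1, 2, 2, 2, 4, 5, 7, 9, 10, 12]

resampled_idx = [0, 0, 1, 1, 2, 2, 2, 4, 5, 7, 9, 10, 12]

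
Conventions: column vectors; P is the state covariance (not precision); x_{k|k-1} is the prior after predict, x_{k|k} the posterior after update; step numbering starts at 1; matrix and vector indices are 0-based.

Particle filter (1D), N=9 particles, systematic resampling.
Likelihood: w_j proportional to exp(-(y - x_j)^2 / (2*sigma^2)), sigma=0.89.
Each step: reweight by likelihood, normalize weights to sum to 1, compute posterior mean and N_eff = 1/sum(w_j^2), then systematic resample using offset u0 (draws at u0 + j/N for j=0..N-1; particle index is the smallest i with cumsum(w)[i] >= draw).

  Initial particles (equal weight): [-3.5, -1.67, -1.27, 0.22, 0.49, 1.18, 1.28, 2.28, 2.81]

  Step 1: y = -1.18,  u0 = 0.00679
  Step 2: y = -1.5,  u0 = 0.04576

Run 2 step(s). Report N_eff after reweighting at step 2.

N_eff = 7.4558

step 1: w=[0.0139, 0.3578, 0.4142, 0.1208, 0.0716, 0.0124, 0.0091, 0.0002, 0.0000]  mean=-1.0837  Neff=3.1281  idx=[0, 1, 1, 1, 2, 2, 2, 2, 3]
step 2: w=[0.0114, 0.1393, 0.1393, 0.1393, 0.1372, 0.1372, 0.1372, 0.1372, 0.0219]  mean=-1.4298  Neff=7.4558  idx=[1, 2, 2, 3, 4, 5, 6, 6, 7]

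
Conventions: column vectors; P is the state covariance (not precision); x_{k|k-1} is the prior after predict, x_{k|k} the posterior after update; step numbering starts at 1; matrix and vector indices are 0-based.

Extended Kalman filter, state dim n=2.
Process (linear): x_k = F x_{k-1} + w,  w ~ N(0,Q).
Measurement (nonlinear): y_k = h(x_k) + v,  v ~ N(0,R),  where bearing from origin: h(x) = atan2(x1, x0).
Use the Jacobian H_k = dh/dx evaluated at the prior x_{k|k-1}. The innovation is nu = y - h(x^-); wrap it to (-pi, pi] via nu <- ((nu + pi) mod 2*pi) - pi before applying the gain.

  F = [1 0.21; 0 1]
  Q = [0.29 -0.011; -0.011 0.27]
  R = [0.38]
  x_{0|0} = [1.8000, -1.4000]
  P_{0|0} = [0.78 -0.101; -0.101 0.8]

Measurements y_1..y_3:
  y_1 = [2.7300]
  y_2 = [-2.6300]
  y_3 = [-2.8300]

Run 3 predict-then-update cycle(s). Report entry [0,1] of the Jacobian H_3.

H_jac[0,1] = -0.1529

step 1: x^-=[1.5060, -1.4000]  P^-=[1.0629 0.0560; 0.0560 1.0700]  H_jac=[0.3311 0.3562]  S=[0.6455]  K=[0.5761; 0.6192]  nu=[-2.8042]  x^+=[-0.1096, -3.1363]  P^+=[0.8486 -0.1743; -0.1743 0.8225]
step 2: x^-=[-0.7682, -3.1363]  P^-=[1.1017 -0.0125; -0.0125 1.0925]  H_jac=[0.3008 -0.0737]  S=[0.4862]  K=[0.6835; -0.1733]  nu=[-0.8190]  x^+=[-1.3280, -2.9943]  P^+=[0.8745 0.0451; 0.0451 1.0779]
step 3: x^-=[-1.9568, -2.9943]  P^-=[1.2310 0.2604; 0.2604 1.3479]  H_jac=[0.2340 -0.1529]  S=[0.4603]  K=[0.5393; -0.3154]  nu=[-0.6804]  x^+=[-2.3238, -2.7797]  P^+=[1.0971 0.3387; 0.3387 1.3021]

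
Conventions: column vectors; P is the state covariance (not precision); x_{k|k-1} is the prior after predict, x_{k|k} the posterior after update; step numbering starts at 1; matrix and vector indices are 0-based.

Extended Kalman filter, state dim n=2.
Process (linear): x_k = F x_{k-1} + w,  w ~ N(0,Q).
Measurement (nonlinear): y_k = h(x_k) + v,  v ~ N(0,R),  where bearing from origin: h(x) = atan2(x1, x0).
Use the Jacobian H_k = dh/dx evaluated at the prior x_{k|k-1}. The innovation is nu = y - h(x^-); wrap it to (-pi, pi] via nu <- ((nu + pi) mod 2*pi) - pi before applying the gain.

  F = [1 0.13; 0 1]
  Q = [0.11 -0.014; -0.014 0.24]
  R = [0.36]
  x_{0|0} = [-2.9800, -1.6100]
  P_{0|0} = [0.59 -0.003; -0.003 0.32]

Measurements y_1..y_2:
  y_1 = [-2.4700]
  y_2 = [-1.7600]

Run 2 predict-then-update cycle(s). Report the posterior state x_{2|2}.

x_post = [-3.2032, -2.0545]

step 1: x^-=[-3.1893, -1.6100]  P^-=[0.7046 0.0246; 0.0246 0.5600]  H_jac=[0.1261 -0.2499]  S=[0.4046]  K=[0.2045; -0.3382]  nu=[0.2041]  x^+=[-3.1476, -1.6790]  P^+=[0.6877 0.0526; 0.0526 0.5137]
step 2: x^-=[-3.3658, -1.6790]  P^-=[0.8201 0.1054; 0.1054 0.7537]  H_jac=[0.1187 -0.2379]  S=[0.4083]  K=[0.1770; -0.4086]  nu=[0.9189]  x^+=[-3.2032, -2.0545]  P^+=[0.8073 0.1349; 0.1349 0.6856]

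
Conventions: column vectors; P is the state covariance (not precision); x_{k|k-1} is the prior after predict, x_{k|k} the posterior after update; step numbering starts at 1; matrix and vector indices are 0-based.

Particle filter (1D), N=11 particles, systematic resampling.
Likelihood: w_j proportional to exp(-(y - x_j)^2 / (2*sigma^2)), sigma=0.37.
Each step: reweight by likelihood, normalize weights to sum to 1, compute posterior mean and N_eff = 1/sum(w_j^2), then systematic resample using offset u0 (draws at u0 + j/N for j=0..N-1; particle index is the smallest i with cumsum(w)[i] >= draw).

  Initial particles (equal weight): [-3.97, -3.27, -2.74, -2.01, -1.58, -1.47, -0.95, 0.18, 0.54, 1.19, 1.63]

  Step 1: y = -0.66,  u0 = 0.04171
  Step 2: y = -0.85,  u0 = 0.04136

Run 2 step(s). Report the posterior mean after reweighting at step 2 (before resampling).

post_mean = -0.9739

step 1: w=[0.0000, 0.0000, 0.0000, 0.0013, 0.0476, 0.0954, 0.7706, 0.0796, 0.0054, 0.0000, 0.0000]  mean=-0.9329  Neff=1.6352  idx=[4, 5, 6, 6, 6, 6, 6, 6, 6, 6, 7]
step 2: w=[0.0176, 0.0302, 0.1187, 0.1187, 0.1187, 0.1187, 0.1187, 0.1187, 0.1187, 0.1187, 0.0026]  mean=-0.9739  Neff=8.7756  idx=[1, 2, 3, 4, 5, 5, 6, 7, 8, 8, 9]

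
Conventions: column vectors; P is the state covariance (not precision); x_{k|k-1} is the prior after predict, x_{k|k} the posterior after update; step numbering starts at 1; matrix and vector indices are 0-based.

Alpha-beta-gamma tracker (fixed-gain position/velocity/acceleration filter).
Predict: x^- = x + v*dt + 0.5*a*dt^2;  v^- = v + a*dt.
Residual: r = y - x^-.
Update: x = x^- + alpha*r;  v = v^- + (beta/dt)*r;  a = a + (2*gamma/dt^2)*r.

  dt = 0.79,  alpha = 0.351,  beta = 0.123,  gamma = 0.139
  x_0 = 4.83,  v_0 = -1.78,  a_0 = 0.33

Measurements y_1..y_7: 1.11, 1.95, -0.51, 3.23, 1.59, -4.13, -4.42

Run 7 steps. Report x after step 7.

step 1: x_pred=3.5268  r=-2.4168  x^+=2.6785  v^+=-1.8956  a^+=-0.7465
step 2: x_pred=0.9480  r=1.0020  x^+=1.2997  v^+=-2.3293  a^+=-0.3002
step 3: x_pred=-0.6341  r=0.1241  x^+=-0.5906  v^+=-2.5472  a^+=-0.2449
step 4: x_pred=-2.6793  r=5.9093  x^+=-0.6051  v^+=-1.8206  a^+=2.3873
step 5: x_pred=-1.2984  r=2.8884  x^+=-0.2846  v^+=0.5151  a^+=3.6739
step 6: x_pred=1.2688  r=-5.3988  x^+=-0.6262  v^+=2.5769  a^+=1.2691
step 7: x_pred=1.8056  r=-6.2256  x^+=-0.3796  v^+=2.6102  a^+=-1.5040

x_post = -0.3796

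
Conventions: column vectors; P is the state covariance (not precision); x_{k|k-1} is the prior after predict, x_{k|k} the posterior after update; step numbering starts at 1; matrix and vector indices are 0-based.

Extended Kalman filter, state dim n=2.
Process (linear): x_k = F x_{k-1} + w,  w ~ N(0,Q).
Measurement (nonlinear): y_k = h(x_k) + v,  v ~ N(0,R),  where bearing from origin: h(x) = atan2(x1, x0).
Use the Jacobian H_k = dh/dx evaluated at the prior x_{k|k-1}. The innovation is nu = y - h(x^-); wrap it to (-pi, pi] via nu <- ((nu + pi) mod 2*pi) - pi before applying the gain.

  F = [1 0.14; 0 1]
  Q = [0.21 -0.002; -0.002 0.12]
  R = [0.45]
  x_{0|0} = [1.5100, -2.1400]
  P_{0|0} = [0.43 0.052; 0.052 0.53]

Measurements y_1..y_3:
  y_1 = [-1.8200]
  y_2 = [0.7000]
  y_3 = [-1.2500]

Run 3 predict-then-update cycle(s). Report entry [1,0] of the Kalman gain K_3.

K[1,0] = 0.4014

step 1: x^-=[1.2104, -2.1400]  P^-=[0.6649 0.1242; 0.1242 0.6500]  H_jac=[0.3540 0.2002]  S=[0.5770]  K=[0.4511; 0.3018]  nu=[-0.7640]  x^+=[0.8658, -2.3705]  P^+=[0.5475 0.0457; 0.0457 0.5975]
step 2: x^-=[0.5339, -2.3705]  P^-=[0.7820 0.1273; 0.1273 0.7175]  H_jac=[0.4015 0.0904]  S=[0.5912]  K=[0.5506; 0.1962]  nu=[2.0493]  x^+=[1.6622, -1.9685]  P^+=[0.6028 0.0634; 0.0634 0.6947]
step 3: x^-=[1.3866, -1.9685]  P^-=[0.8442 0.1587; 0.1587 0.8147]  H_jac=[0.3395 0.2392]  S=[0.6197]  K=[0.5238; 0.4014]  nu=[-0.2929]  x^+=[1.2332, -2.0860]  P^+=[0.6742 0.0284; 0.0284 0.7149]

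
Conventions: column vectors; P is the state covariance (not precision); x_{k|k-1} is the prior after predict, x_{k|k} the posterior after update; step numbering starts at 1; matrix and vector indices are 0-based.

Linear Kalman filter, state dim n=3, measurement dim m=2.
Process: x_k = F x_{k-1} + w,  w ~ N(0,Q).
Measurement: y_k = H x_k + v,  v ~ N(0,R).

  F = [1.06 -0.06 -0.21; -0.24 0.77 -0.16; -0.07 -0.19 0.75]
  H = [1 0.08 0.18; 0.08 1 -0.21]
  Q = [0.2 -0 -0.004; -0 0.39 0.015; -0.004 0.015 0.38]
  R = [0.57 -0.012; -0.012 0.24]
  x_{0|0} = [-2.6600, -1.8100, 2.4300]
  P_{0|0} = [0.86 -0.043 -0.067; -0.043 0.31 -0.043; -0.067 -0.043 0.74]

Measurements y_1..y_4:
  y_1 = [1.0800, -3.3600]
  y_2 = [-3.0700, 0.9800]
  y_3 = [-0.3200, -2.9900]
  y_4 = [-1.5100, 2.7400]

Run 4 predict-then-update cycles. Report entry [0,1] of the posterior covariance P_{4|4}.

P_post[0,1] = -0.0817

step 1: x^-=[-3.2213, -1.1441, 2.3526]  P^-=[1.2343 -0.2294 -0.2264; -0.2294 0.6636 -0.1192; -0.2264 -0.1192 0.8298]  S=[1.7138 -0.0976; -0.0976 0.9691]  K=[0.6848 -0.0168; -0.0765 0.6840; -0.0692 -0.3285]  nu=[3.9694, -1.4641]  x^+=[-0.4786, -2.4491, 2.5588]  P^+=[0.4282 -0.0827 -0.1724; -0.0827 0.1900 0.0873; -0.1724 0.0873 0.7215]
step 2: x^-=[-0.8977, -2.1803, 2.4179]  P^-=[0.8030 -0.1549 -0.2709; -0.1549 0.5416 -0.0093; -0.2709 -0.0093 0.7858]  S=[1.2794 -0.0385; -0.0385 0.8097]  K=[0.5794 -0.0141; -0.0688 0.6528; -0.1092 -0.2473]  nu=[-2.4331, 3.7399]  x^+=[-2.3603, 0.4286, 1.7588]  P^+=[0.3727 -0.0818 -0.1982; -0.0818 0.1871 0.1097; -0.1982 0.1097 0.7231]
step 3: x^-=[-2.8970, 0.6151, 1.4029]  P^-=[0.7527 -0.1401 -0.2883; -0.1401 0.5289 0.0079; -0.2883 0.0079 0.7827]  S=[1.2255 -0.0224; -0.0224 0.7921]  K=[0.5626 -0.0085; -0.0668 0.6495; -0.1240 -0.2301]  nu=[2.2753, -3.0787]  x^+=[-1.5907, -1.5365, 1.8292]  P^+=[0.3646 -0.0815 -0.2073; -0.0815 0.1873 0.1147; -0.2073 0.1147 0.7232]
step 4: x^-=[-1.9781, -1.0940, 1.7752]  P^-=[0.7478 -0.1375 -0.2952; -0.1375 0.5265 0.0123; -0.2952 0.0123 0.7822]  S=[1.2186 -0.0183; -0.0183 0.7885]  K=[0.5609 -0.0069; -0.0667 0.6489; -0.1293 -0.2256]  nu=[0.2361, 4.3651]  x^+=[-1.8759, 1.7228, 0.7598]  P^+=[0.3642 -0.0817 -0.2104; -0.0817 0.1874 0.1160; -0.2104 0.1160 0.7228]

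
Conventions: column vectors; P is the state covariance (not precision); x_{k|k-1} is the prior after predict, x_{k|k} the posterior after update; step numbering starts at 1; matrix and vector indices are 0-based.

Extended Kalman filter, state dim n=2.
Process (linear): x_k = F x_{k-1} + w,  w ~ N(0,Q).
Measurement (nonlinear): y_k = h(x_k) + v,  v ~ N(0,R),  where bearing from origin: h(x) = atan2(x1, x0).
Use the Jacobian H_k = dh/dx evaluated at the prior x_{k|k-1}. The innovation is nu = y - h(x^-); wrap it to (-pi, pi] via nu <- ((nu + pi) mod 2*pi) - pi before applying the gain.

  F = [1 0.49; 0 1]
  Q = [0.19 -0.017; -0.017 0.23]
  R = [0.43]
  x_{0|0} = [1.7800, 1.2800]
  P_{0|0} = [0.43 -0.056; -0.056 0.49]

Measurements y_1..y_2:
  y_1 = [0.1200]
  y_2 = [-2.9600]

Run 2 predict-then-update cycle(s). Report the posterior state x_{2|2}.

x_post = [3.0683, 2.3438]

step 1: x^-=[2.4072, 1.2800]  P^-=[0.6828 0.1671; 0.1671 0.7200]  H_jac=[-0.1722 0.3239]  S=[0.5071]  K=[-0.1251; 0.4031]  nu=[-0.3687]  x^+=[2.4533, 1.1314]  P^+=[0.6748 0.1927; 0.1927 0.6376]
step 2: x^-=[3.0077, 1.1314]  P^-=[1.2067 0.4881; 0.4881 0.8676]  H_jac=[-0.1096 0.2913]  S=[0.4869]  K=[0.0204; 0.4091]  nu=[2.9634]  x^+=[3.0683, 2.3438]  P^+=[1.2065 0.4840; 0.4840 0.7861]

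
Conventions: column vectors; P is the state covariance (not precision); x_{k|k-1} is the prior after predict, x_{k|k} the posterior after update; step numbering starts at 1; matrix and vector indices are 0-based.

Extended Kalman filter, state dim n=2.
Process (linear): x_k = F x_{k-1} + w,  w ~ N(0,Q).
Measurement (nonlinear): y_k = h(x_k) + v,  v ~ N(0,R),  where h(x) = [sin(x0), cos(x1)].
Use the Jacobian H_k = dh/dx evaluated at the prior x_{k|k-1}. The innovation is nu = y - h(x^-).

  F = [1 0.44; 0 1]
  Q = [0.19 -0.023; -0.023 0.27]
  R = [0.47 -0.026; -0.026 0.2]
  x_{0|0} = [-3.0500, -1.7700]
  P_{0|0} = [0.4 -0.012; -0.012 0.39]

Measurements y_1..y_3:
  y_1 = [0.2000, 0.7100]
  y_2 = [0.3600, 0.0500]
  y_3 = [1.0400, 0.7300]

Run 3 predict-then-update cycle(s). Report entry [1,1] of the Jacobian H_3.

step 1: x^-=[-3.8288, -1.7700]  P^-=[0.6549 0.1366; 0.1366 0.6600]  H_jac=[-0.7730 0.0000; 0.0000 0.9802]  S=[0.8614 -0.1295; -0.1295 0.8342]  K=[-0.5771 0.0709; -0.0061 0.7746]  nu=[-0.4344, 0.9079]  x^+=[-3.5137, -1.0641]  P^+=[0.3533 0.0298; 0.0298 0.1582]
step 2: x^-=[-3.9819, -1.0641]  P^-=[0.6001 0.0764; 0.0764 0.4282]  H_jac=[-0.6672 0.0000; 0.0000 0.8743]  S=[0.7372 -0.0706; -0.0706 0.5274]  K=[-0.5379 0.0547; -0.0012 0.7098]  nu=[-0.3849, -0.4353]  x^+=[-3.7987, -1.3726]  P^+=[0.3811 0.0285; 0.0285 0.1624]
step 3: x^-=[-4.4026, -1.3726]  P^-=[0.6276 0.0770; 0.0770 0.4324]  H_jac=[-0.3048 0.0000; 0.0000 0.9804]  S=[0.5283 -0.0490; -0.0490 0.6156]  K=[-0.3533 0.0944; 0.0196 0.6902]  nu=[0.0876, 0.5331]  x^+=[-4.3832, -1.0030]  P^+=[0.5529 0.0286; 0.0286 0.1403]

H_jac[1,1] = 0.9804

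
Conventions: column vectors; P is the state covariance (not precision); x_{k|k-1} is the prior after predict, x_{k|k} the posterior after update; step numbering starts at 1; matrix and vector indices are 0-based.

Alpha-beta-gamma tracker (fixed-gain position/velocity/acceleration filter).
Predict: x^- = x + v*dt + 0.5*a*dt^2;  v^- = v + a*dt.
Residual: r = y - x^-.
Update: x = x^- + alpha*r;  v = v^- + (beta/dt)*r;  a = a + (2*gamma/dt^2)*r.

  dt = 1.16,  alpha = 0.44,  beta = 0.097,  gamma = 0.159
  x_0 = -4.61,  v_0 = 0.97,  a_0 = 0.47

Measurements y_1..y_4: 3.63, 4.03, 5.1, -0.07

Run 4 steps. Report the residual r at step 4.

resid = -16.4460

step 1: x_pred=-3.1686  r=6.7986  x^+=-0.1772  v^+=2.0837  a^+=2.0767
step 2: x_pred=3.6371  r=0.3929  x^+=3.8100  v^+=4.5255  a^+=2.1695
step 3: x_pred=10.5192  r=-5.4192  x^+=8.1348  v^+=6.5890  a^+=0.8888
step 4: x_pred=16.3760  r=-16.4460  x^+=9.1398  v^+=6.2448  a^+=-2.9978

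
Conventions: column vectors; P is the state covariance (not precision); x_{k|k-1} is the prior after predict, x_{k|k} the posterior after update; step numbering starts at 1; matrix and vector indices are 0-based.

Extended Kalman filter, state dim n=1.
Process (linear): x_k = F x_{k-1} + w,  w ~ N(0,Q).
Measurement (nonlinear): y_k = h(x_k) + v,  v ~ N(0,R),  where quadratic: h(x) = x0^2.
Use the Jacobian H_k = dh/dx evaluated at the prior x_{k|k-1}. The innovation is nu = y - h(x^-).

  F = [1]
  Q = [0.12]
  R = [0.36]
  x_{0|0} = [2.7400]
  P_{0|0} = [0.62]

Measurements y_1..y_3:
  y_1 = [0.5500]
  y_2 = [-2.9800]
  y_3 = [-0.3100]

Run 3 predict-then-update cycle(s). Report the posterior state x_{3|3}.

x_post = [0.1139]

step 1: x^-=[2.7400]  P^-=[0.7400]  H_jac=[5.4800]  S=[22.5825]  K=[0.1796]  nu=[-6.9576]  x^+=[1.4906]  P^+=[0.0118]
step 2: x^-=[1.4906]  P^-=[0.1318]  H_jac=[2.9812]  S=[1.5314]  K=[0.2566]  nu=[-5.2019]  x^+=[0.1559]  P^+=[0.0310]
step 3: x^-=[0.1559]  P^-=[0.1510]  H_jac=[0.3118]  S=[0.3747]  K=[0.1257]  nu=[-0.3343]  x^+=[0.1139]  P^+=[0.1451]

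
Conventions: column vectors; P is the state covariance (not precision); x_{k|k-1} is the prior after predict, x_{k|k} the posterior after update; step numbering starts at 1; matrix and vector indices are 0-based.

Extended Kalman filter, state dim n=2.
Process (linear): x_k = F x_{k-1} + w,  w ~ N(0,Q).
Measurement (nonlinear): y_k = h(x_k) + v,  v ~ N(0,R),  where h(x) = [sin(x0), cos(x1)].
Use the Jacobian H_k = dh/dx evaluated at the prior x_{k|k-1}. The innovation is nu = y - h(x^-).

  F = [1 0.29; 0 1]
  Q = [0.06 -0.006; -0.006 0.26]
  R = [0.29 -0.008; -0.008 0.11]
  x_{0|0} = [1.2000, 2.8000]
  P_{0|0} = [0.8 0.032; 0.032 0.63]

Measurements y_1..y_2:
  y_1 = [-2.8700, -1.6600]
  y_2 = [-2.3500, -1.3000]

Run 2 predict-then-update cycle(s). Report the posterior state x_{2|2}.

x_post = [4.6373, 3.3658]

step 1: x^-=[2.0120, 2.8000]  P^-=[0.9315 0.2087; 0.2087 0.8900]  H_jac=[-0.4270 0.0000; 0.0000 -0.3350]  S=[0.4599 0.0219; 0.0219 0.2099]  K=[-0.8534 -0.2442; -0.1269 -1.4074]  nu=[-3.7742, -0.7178]  x^+=[5.4083, 4.2892]  P^+=[0.5750 0.0598; 0.0598 0.4591]
step 2: x^-=[6.6521, 4.2892]  P^-=[0.7083 0.1870; 0.1870 0.7191]  H_jac=[0.9327 0.0000; 0.0000 0.9118]  S=[0.9062 0.1510; 0.1510 0.7078]  K=[0.7143 0.0885; 0.0395 0.9179]  nu=[-2.7106, -0.8893]  x^+=[4.6373, 3.3658]  P^+=[0.2213 0.0044; 0.0044 0.1104]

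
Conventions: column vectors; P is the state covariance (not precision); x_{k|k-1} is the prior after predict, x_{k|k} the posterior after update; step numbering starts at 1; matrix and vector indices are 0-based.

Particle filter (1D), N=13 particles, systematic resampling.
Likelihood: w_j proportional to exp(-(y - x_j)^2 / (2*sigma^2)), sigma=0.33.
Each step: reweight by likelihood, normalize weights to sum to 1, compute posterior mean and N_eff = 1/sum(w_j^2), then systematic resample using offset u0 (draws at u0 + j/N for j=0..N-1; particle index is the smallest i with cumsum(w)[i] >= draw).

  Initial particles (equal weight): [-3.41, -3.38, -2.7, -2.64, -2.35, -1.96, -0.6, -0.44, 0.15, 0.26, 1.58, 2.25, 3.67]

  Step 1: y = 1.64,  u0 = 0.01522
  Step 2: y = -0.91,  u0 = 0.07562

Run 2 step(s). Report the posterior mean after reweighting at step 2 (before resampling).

post_mean = 1.5800

step 1: w=[0.0000, 0.0000, 0.0000, 0.0000, 0.0000, 0.0000, 0.0000, 0.0000, 0.0000, 0.0001, 0.8443, 0.1555, 0.0000]  mean=1.6840  Neff=1.3567  idx=[10, 10, 10, 10, 10, 10, 10, 10, 10, 10, 10, 11, 11]
step 2: w=[0.0909, 0.0909, 0.0909, 0.0909, 0.0909, 0.0909, 0.0909, 0.0909, 0.0909, 0.0909, 0.0909, 0.0000, 0.0000]  mean=1.5800  Neff=11.0000  idx=[0, 1, 2, 3, 4, 5, 5, 6, 7, 8, 9, 10, 10]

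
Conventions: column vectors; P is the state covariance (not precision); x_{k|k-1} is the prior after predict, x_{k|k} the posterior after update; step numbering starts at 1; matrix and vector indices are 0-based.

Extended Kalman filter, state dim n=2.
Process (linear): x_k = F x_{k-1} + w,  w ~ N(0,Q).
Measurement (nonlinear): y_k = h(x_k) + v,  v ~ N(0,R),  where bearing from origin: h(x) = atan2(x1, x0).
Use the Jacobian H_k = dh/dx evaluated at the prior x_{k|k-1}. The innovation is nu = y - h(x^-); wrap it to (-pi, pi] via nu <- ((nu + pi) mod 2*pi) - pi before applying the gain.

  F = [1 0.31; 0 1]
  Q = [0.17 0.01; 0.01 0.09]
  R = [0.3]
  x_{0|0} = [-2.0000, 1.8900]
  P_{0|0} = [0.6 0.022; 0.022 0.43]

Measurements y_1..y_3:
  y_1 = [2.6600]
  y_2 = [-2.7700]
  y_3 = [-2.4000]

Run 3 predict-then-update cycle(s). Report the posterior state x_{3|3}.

step 1: x^-=[-1.4141, 1.8900]  P^-=[0.8250 0.1653; 0.1653 0.5200]  H_jac=[-0.3392 -0.2538]  S=[0.4569]  K=[-0.7043; -0.4116]  nu=[0.4469]  x^+=[-1.7288, 1.7061]  P^+=[0.5983 0.0329; 0.0329 0.4426]
step 2: x^-=[-1.1999, 1.7061]  P^-=[0.8312 0.1801; 0.1801 0.5326]  H_jac=[-0.3922 -0.2758]  S=[0.5073]  K=[-0.7405; -0.4288]  nu=[1.3294]  x^+=[-2.1843, 1.1361]  P^+=[0.5531 0.0190; 0.0190 0.4393]
step 3: x^-=[-1.8321, 1.1361]  P^-=[0.7771 0.1652; 0.1652 0.5293]  H_jac=[-0.2445 -0.3942]  S=[0.4605]  K=[-0.5539; -0.5408]  nu=[1.2966]  x^+=[-2.5503, 0.4348]  P^+=[0.6358 0.0272; 0.0272 0.3946]

x_post = [-2.5503, 0.4348]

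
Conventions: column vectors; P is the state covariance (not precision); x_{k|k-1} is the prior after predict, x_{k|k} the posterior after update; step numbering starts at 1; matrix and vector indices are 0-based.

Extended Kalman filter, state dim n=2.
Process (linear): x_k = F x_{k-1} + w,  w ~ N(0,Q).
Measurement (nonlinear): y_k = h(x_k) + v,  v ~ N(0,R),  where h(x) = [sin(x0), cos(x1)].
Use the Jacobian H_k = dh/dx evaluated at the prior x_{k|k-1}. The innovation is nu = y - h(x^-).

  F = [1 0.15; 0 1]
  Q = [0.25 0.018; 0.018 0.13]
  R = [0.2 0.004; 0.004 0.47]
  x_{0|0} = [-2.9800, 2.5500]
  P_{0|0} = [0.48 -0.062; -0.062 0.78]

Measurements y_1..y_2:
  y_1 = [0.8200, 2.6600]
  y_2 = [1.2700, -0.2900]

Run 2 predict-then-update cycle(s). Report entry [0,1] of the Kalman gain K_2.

K[0,1] = -0.0071

step 1: x^-=[-2.5975, 2.5500]  P^-=[0.7289 0.0730; 0.0730 0.9100]  H_jac=[-0.8556 0.0000; 0.0000 -0.5577]  S=[0.7336 0.0388; 0.0388 0.7530]  K=[-0.8496 -0.0103; -0.0496 -0.6714]  nu=[1.3376, 3.4901]  x^+=[-3.7697, 0.1405]  P^+=[0.1986 0.0147; 0.0147 0.5662]
step 2: x^-=[-3.7487, 0.1405]  P^-=[0.4658 0.1177; 0.1177 0.6962]  H_jac=[-0.8213 0.0000; 0.0000 -0.1400]  S=[0.5142 0.0175; 0.0175 0.4836]  K=[-0.7438 -0.0071; -0.1813 -0.1950]  nu=[0.6995, -1.2801]  x^+=[-4.2599, 0.2633]  P^+=[0.1811 0.0451; 0.0451 0.6597]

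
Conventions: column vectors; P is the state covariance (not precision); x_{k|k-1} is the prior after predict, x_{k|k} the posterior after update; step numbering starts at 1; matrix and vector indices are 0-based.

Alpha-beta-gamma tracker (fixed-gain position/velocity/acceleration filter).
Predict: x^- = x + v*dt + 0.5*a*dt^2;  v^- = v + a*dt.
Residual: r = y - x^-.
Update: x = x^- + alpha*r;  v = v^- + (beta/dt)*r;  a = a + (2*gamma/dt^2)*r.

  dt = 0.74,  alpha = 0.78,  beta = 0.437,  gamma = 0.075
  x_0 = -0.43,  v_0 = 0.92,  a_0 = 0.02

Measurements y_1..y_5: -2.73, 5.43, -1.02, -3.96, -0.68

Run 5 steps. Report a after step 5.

step 1: x_pred=0.2563  r=-2.9863  x^+=-2.0730  v^+=-0.8287  a^+=-0.7980
step 2: x_pred=-2.9048  r=8.3348  x^+=3.5964  v^+=3.5028  a^+=1.4851
step 3: x_pred=6.5950  r=-7.6150  x^+=0.6553  v^+=0.1048  a^+=-0.6009
step 4: x_pred=0.5683  r=-4.5283  x^+=-2.9638  v^+=-3.0140  a^+=-1.8413
step 5: x_pred=-5.6983  r=5.0183  x^+=-1.7840  v^+=-1.4131  a^+=-0.4666

a_post = -0.4666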